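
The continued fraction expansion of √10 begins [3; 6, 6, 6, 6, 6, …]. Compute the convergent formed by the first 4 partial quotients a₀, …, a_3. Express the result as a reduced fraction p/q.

a_0 = 3: 3/1
a_1 = 6: 19/6
a_2 = 6: 117/37
a_3 = 6: 721/228

721/228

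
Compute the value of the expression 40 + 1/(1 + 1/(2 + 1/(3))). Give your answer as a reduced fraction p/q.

407/10

Start with 3.
2 + 1/(3/1) = 2 + 1/3 = 7/3
1 + 1/(7/3) = 1 + 3/7 = 10/7
40 + 1/(10/7) = 40 + 7/10 = 407/10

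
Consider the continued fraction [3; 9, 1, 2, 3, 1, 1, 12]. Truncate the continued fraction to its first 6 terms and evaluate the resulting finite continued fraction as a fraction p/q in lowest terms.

391/126

Work from the innermost term outward:
Start with 1.
3 + 1/(1/1) = 3 + 1/1 = 4/1
2 + 1/(4/1) = 2 + 1/4 = 9/4
1 + 1/(9/4) = 1 + 4/9 = 13/9
9 + 1/(13/9) = 9 + 9/13 = 126/13
3 + 1/(126/13) = 3 + 13/126 = 391/126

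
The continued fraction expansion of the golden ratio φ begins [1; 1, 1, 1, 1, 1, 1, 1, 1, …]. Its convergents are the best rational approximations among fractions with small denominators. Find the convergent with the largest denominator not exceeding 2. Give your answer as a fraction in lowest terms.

3/2

a_0 = 1: 1/1  (≤ bound)
a_1 = 1: 2/1  (≤ bound)
a_2 = 1: 3/2  (≤ bound)
a_3 = 1: 5/3  (> 2, stop)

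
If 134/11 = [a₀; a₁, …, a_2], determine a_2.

134 = 12·11 + 2, so a_0 = 12
11 = 5·2 + 1, so a_1 = 5
2 = 2·1 + 0, so a_2 = 2

2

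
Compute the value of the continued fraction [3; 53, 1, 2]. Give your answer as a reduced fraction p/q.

Start with 2.
1 + 1/(2/1) = 1 + 1/2 = 3/2
53 + 1/(3/2) = 53 + 2/3 = 161/3
3 + 1/(161/3) = 3 + 3/161 = 486/161

486/161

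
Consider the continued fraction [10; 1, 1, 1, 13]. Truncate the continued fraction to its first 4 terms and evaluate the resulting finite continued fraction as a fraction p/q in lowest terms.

32/3

Start with 1.
1 + 1/(1/1) = 1 + 1/1 = 2/1
1 + 1/(2/1) = 1 + 1/2 = 3/2
10 + 1/(3/2) = 10 + 2/3 = 32/3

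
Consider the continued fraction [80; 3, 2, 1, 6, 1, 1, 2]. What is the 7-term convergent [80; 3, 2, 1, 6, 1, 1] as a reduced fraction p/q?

11563/144

Compute successive convergents:
a_0 = 80: 80/1
a_1 = 3: 241/3
a_2 = 2: 562/7
a_3 = 1: 803/10
a_4 = 6: 5380/67
a_5 = 1: 6183/77
a_6 = 1: 11563/144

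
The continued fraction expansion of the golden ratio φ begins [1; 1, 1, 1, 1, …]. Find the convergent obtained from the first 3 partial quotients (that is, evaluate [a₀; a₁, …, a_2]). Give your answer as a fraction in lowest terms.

Work from the innermost term outward:
Start with 1.
1 + 1/(1/1) = 1 + 1/1 = 2/1
1 + 1/(2/1) = 1 + 1/2 = 3/2

3/2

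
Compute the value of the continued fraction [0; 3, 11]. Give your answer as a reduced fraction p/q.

11/34

a_0 = 0: 0/1
a_1 = 3: 1/3
a_2 = 11: 11/34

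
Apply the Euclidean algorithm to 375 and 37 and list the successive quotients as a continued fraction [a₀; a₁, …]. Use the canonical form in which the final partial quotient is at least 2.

⌊375/37⌋ = 10, remainder 5
⌊37/5⌋ = 7, remainder 2
⌊5/2⌋ = 2, remainder 1
⌊2/1⌋ = 2, remainder 0

[10; 7, 2, 2]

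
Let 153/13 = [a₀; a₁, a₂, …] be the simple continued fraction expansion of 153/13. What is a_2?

3

153 = 11·13 + 10, so a_0 = 11
13 = 1·10 + 3, so a_1 = 1
10 = 3·3 + 1, so a_2 = 3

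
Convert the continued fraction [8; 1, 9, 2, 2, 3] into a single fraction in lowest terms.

a_0 = 8: 8/1
a_1 = 1: 9/1
a_2 = 9: 89/10
a_3 = 2: 187/21
a_4 = 2: 463/52
a_5 = 3: 1576/177

1576/177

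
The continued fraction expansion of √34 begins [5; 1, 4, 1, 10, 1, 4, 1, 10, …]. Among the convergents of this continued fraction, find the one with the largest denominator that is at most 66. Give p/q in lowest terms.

379/65

List convergents until the denominator exceeds the bound:
a_0 = 5: 5/1  (≤ bound)
a_1 = 1: 6/1  (≤ bound)
a_2 = 4: 29/5  (≤ bound)
a_3 = 1: 35/6  (≤ bound)
a_4 = 10: 379/65  (≤ bound)
a_5 = 1: 414/71  (> 66, stop)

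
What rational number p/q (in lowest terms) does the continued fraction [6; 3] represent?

Start with 3.
6 + 1/(3/1) = 6 + 1/3 = 19/3

19/3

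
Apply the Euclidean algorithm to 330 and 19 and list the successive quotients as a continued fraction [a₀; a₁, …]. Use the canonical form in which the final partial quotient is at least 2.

[17; 2, 1, 2, 2]

⌊330/19⌋ = 17, remainder 7
⌊19/7⌋ = 2, remainder 5
⌊7/5⌋ = 1, remainder 2
⌊5/2⌋ = 2, remainder 1
⌊2/1⌋ = 2, remainder 0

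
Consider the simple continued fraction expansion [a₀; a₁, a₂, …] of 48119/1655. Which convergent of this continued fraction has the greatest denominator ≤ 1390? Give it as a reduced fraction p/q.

19015/654

a_0 = 29: 29/1  (≤ bound)
a_1 = 13: 378/13  (≤ bound)
a_2 = 2: 785/27  (≤ bound)
a_3 = 1: 1163/40  (≤ bound)
a_4 = 7: 8926/307  (≤ bound)
a_5 = 1: 10089/347  (≤ bound)
a_6 = 1: 19015/654  (≤ bound)
a_7 = 2: 48119/1655  (> 1390, stop)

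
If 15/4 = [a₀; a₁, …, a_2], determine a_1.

1

15 ÷ 4 → quotient 3, remainder 3
4 ÷ 3 → quotient 1, remainder 1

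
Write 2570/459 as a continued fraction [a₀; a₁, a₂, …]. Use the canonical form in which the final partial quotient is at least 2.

Apply division with remainder until the remainder is 0:
⌊2570/459⌋ = 5, remainder 275
⌊459/275⌋ = 1, remainder 184
⌊275/184⌋ = 1, remainder 91
⌊184/91⌋ = 2, remainder 2
⌊91/2⌋ = 45, remainder 1
⌊2/1⌋ = 2, remainder 0

[5; 1, 1, 2, 45, 2]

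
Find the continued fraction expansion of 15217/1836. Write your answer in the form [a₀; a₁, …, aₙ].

Repeatedly divide and take the remainder:
15217 ÷ 1836 → quotient 8, remainder 529
1836 ÷ 529 → quotient 3, remainder 249
529 ÷ 249 → quotient 2, remainder 31
249 ÷ 31 → quotient 8, remainder 1
31 ÷ 1 → quotient 31, remainder 0

[8; 3, 2, 8, 31]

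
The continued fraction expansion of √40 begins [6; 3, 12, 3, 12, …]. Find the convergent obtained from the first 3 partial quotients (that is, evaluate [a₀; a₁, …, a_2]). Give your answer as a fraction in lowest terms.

Compute successive convergents:
a_0 = 6: 6/1
a_1 = 3: 19/3
a_2 = 12: 234/37

234/37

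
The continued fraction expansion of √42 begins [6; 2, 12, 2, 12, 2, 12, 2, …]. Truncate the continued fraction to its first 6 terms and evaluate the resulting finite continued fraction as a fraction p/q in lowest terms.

8749/1350

a_0 = 6: 6/1
a_1 = 2: 13/2
a_2 = 12: 162/25
a_3 = 2: 337/52
a_4 = 12: 4206/649
a_5 = 2: 8749/1350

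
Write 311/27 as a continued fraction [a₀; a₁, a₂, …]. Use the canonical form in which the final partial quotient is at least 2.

[11; 1, 1, 13]

Run the Euclidean algorithm, recording each quotient:
⌊311/27⌋ = 11, remainder 14
⌊27/14⌋ = 1, remainder 13
⌊14/13⌋ = 1, remainder 1
⌊13/1⌋ = 13, remainder 0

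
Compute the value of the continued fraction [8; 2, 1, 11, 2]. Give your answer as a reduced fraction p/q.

609/73

Starting at the tail and folding back:
Start with 2.
11 + 1/(2/1) = 11 + 1/2 = 23/2
1 + 1/(23/2) = 1 + 2/23 = 25/23
2 + 1/(25/23) = 2 + 23/25 = 73/25
8 + 1/(73/25) = 8 + 25/73 = 609/73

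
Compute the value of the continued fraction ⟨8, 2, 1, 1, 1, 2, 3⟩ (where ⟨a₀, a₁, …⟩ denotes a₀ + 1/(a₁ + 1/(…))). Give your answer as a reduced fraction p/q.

a_0 = 8: 8/1
a_1 = 2: 17/2
a_2 = 1: 25/3
a_3 = 1: 42/5
a_4 = 1: 67/8
a_5 = 2: 176/21
a_6 = 3: 595/71

595/71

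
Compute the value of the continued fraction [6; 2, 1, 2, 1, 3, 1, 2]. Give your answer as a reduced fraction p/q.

923/145

Build up convergents one term at a time:
a_0 = 6: 6/1
a_1 = 2: 13/2
a_2 = 1: 19/3
a_3 = 2: 51/8
a_4 = 1: 70/11
a_5 = 3: 261/41
a_6 = 1: 331/52
a_7 = 2: 923/145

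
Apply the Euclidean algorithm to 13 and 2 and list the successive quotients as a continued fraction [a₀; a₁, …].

13 ÷ 2 → quotient 6, remainder 1
2 ÷ 1 → quotient 2, remainder 0

[6; 2]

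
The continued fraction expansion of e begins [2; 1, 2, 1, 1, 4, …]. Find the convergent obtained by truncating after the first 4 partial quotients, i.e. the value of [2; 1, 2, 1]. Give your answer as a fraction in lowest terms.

Start with 1.
2 + 1/(1/1) = 2 + 1/1 = 3/1
1 + 1/(3/1) = 1 + 1/3 = 4/3
2 + 1/(4/3) = 2 + 3/4 = 11/4

11/4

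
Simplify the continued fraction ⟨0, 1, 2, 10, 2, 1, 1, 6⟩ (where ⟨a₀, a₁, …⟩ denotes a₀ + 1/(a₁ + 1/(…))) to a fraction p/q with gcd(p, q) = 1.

Start with 6.
1 + 1/(6/1) = 1 + 1/6 = 7/6
1 + 1/(7/6) = 1 + 6/7 = 13/7
2 + 1/(13/7) = 2 + 7/13 = 33/13
10 + 1/(33/13) = 10 + 13/33 = 343/33
2 + 1/(343/33) = 2 + 33/343 = 719/343
1 + 1/(719/343) = 1 + 343/719 = 1062/719
0 + 1/(1062/719) = 0 + 719/1062 = 719/1062

719/1062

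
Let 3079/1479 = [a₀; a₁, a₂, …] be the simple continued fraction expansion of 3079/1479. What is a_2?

4

3079 ÷ 1479 → quotient 2, remainder 121
1479 ÷ 121 → quotient 12, remainder 27
121 ÷ 27 → quotient 4, remainder 13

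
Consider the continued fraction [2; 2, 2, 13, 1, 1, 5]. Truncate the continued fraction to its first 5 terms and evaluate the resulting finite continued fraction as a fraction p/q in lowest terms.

173/72

Collapse the nested fraction from the inside out:
Start with 1.
13 + 1/(1/1) = 13 + 1/1 = 14/1
2 + 1/(14/1) = 2 + 1/14 = 29/14
2 + 1/(29/14) = 2 + 14/29 = 72/29
2 + 1/(72/29) = 2 + 29/72 = 173/72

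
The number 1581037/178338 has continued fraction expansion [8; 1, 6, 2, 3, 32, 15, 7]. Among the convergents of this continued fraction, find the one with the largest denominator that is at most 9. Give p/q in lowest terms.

62/7

a_0 = 8: 8/1  (≤ bound)
a_1 = 1: 9/1  (≤ bound)
a_2 = 6: 62/7  (≤ bound)
a_3 = 2: 133/15  (> 9, stop)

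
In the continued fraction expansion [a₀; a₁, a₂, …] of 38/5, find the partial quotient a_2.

1

38 ÷ 5 → quotient 7, remainder 3
5 ÷ 3 → quotient 1, remainder 2
3 ÷ 2 → quotient 1, remainder 1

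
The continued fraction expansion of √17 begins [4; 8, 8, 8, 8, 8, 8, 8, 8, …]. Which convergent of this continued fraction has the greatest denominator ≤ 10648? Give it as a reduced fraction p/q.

17684/4289

a_0 = 4: 4/1  (≤ bound)
a_1 = 8: 33/8  (≤ bound)
a_2 = 8: 268/65  (≤ bound)
a_3 = 8: 2177/528  (≤ bound)
a_4 = 8: 17684/4289  (≤ bound)
a_5 = 8: 143649/34840  (> 10648, stop)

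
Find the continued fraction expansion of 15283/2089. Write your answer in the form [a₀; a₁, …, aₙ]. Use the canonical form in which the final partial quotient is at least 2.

⌊15283/2089⌋ = 7, remainder 660
⌊2089/660⌋ = 3, remainder 109
⌊660/109⌋ = 6, remainder 6
⌊109/6⌋ = 18, remainder 1
⌊6/1⌋ = 6, remainder 0

[7; 3, 6, 18, 6]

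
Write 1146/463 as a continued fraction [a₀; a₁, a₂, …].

Repeatedly divide and take the remainder:
1146 ÷ 463 → quotient 2, remainder 220
463 ÷ 220 → quotient 2, remainder 23
220 ÷ 23 → quotient 9, remainder 13
23 ÷ 13 → quotient 1, remainder 10
13 ÷ 10 → quotient 1, remainder 3
10 ÷ 3 → quotient 3, remainder 1
3 ÷ 1 → quotient 3, remainder 0

[2; 2, 9, 1, 1, 3, 3]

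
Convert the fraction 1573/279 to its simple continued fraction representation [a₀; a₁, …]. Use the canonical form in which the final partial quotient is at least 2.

[5; 1, 1, 1, 3, 4, 1, 4]

Run the Euclidean algorithm, recording each quotient:
1573 ÷ 279 → quotient 5, remainder 178
279 ÷ 178 → quotient 1, remainder 101
178 ÷ 101 → quotient 1, remainder 77
101 ÷ 77 → quotient 1, remainder 24
77 ÷ 24 → quotient 3, remainder 5
24 ÷ 5 → quotient 4, remainder 4
5 ÷ 4 → quotient 1, remainder 1
4 ÷ 1 → quotient 4, remainder 0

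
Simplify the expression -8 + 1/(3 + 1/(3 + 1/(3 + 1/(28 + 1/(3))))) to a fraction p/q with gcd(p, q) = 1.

a_0 = -8: -8/1
a_1 = 3: -23/3
a_2 = 3: -77/10
a_3 = 3: -254/33
a_4 = 28: -7189/934
a_5 = 3: -21821/2835

-21821/2835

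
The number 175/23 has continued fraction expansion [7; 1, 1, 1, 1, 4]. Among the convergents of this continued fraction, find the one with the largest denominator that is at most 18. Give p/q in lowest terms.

38/5

List convergents until the denominator exceeds the bound:
a_0 = 7: 7/1  (≤ bound)
a_1 = 1: 8/1  (≤ bound)
a_2 = 1: 15/2  (≤ bound)
a_3 = 1: 23/3  (≤ bound)
a_4 = 1: 38/5  (≤ bound)
a_5 = 4: 175/23  (> 18, stop)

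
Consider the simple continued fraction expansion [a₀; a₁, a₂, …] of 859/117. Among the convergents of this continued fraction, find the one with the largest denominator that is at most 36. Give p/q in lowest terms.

a_0 = 7: 7/1  (≤ bound)
a_1 = 2: 15/2  (≤ bound)
a_2 = 1: 22/3  (≤ bound)
a_3 = 12: 279/38  (> 36, stop)

22/3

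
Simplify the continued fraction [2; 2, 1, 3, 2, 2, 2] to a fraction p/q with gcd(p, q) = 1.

Compute successive convergents:
a_0 = 2: 2/1
a_1 = 2: 5/2
a_2 = 1: 7/3
a_3 = 3: 26/11
a_4 = 2: 59/25
a_5 = 2: 144/61
a_6 = 2: 347/147

347/147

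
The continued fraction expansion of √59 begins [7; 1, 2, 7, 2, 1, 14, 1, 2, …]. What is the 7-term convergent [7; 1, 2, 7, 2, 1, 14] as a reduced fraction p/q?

7781/1013

Compute successive convergents:
a_0 = 7: 7/1
a_1 = 1: 8/1
a_2 = 2: 23/3
a_3 = 7: 169/22
a_4 = 2: 361/47
a_5 = 1: 530/69
a_6 = 14: 7781/1013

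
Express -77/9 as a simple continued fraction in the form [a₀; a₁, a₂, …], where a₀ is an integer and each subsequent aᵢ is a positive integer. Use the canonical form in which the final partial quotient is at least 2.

Apply division with remainder until the remainder is 0:
-77 ÷ 9 → quotient -9, remainder 4
9 ÷ 4 → quotient 2, remainder 1
4 ÷ 1 → quotient 4, remainder 0

[-9; 2, 4]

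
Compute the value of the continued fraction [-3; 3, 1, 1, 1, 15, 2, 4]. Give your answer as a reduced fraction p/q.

-4341/1592

a_0 = -3: -3/1
a_1 = 3: -8/3
a_2 = 1: -11/4
a_3 = 1: -19/7
a_4 = 1: -30/11
a_5 = 15: -469/172
a_6 = 2: -968/355
a_7 = 4: -4341/1592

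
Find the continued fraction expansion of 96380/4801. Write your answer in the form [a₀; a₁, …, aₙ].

[20; 13, 2, 1, 39, 3]

Run the Euclidean algorithm, recording each quotient:
96380 ÷ 4801 → quotient 20, remainder 360
4801 ÷ 360 → quotient 13, remainder 121
360 ÷ 121 → quotient 2, remainder 118
121 ÷ 118 → quotient 1, remainder 3
118 ÷ 3 → quotient 39, remainder 1
3 ÷ 1 → quotient 3, remainder 0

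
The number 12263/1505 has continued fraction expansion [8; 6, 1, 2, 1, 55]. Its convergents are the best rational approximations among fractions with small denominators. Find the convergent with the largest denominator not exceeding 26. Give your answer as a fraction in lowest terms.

a_0 = 8: 8/1  (≤ bound)
a_1 = 6: 49/6  (≤ bound)
a_2 = 1: 57/7  (≤ bound)
a_3 = 2: 163/20  (≤ bound)
a_4 = 1: 220/27  (> 26, stop)

163/20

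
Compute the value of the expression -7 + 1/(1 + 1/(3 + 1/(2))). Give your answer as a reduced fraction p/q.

Start with 2.
3 + 1/(2/1) = 3 + 1/2 = 7/2
1 + 1/(7/2) = 1 + 2/7 = 9/7
-7 + 1/(9/7) = -7 + 7/9 = -56/9

-56/9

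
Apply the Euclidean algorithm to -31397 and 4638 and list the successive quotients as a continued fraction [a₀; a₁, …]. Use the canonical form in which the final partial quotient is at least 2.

[-7; 4, 2, 1, 20, 3, 2, 2]

Run the Euclidean algorithm, recording each quotient:
-31397 ÷ 4638 → quotient -7, remainder 1069
4638 ÷ 1069 → quotient 4, remainder 362
1069 ÷ 362 → quotient 2, remainder 345
362 ÷ 345 → quotient 1, remainder 17
345 ÷ 17 → quotient 20, remainder 5
17 ÷ 5 → quotient 3, remainder 2
5 ÷ 2 → quotient 2, remainder 1
2 ÷ 1 → quotient 2, remainder 0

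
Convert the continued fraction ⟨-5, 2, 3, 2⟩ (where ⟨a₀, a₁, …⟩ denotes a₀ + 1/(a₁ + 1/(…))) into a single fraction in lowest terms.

a_0 = -5: -5/1
a_1 = 2: -9/2
a_2 = 3: -32/7
a_3 = 2: -73/16

-73/16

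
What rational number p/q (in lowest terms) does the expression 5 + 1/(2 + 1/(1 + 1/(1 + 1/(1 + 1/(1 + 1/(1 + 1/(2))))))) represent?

296/55

Start with 2.
1 + 1/(2/1) = 1 + 1/2 = 3/2
1 + 1/(3/2) = 1 + 2/3 = 5/3
1 + 1/(5/3) = 1 + 3/5 = 8/5
1 + 1/(8/5) = 1 + 5/8 = 13/8
1 + 1/(13/8) = 1 + 8/13 = 21/13
2 + 1/(21/13) = 2 + 13/21 = 55/21
5 + 1/(55/21) = 5 + 21/55 = 296/55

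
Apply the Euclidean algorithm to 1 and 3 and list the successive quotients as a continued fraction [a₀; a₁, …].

Run the Euclidean algorithm, recording each quotient:
1 ÷ 3 → quotient 0, remainder 1
3 ÷ 1 → quotient 3, remainder 0

[0; 3]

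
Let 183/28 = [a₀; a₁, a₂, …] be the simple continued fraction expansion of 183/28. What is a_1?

Apply division with remainder until the remainder is 0:
183 = 6·28 + 15, so a_0 = 6
28 = 1·15 + 13, so a_1 = 1

1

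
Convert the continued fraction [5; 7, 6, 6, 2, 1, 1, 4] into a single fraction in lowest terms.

Start with 4.
1 + 1/(4/1) = 1 + 1/4 = 5/4
1 + 1/(5/4) = 1 + 4/5 = 9/5
2 + 1/(9/5) = 2 + 5/9 = 23/9
6 + 1/(23/9) = 6 + 9/23 = 147/23
6 + 1/(147/23) = 6 + 23/147 = 905/147
7 + 1/(905/147) = 7 + 147/905 = 6482/905
5 + 1/(6482/905) = 5 + 905/6482 = 33315/6482

33315/6482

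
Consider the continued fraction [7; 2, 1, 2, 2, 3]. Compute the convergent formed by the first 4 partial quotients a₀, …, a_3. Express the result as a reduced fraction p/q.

59/8

Use the convergent recurrence hₖ = aₖ·hₖ₋₁ + hₖ₋₂ (and likewise for the denominators kₖ):
a_0 = 7: 7/1
a_1 = 2: 15/2
a_2 = 1: 22/3
a_3 = 2: 59/8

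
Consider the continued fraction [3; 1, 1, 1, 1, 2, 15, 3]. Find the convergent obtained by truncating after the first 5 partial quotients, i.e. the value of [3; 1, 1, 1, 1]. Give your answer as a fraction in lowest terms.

18/5

Compute successive convergents:
a_0 = 3: 3/1
a_1 = 1: 4/1
a_2 = 1: 7/2
a_3 = 1: 11/3
a_4 = 1: 18/5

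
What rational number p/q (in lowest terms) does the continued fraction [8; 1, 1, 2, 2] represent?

a_0 = 8: 8/1
a_1 = 1: 9/1
a_2 = 1: 17/2
a_3 = 2: 43/5
a_4 = 2: 103/12

103/12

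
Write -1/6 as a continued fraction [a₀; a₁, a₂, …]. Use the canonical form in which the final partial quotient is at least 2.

⌊-1/6⌋ = -1, remainder 5
⌊6/5⌋ = 1, remainder 1
⌊5/1⌋ = 5, remainder 0

[-1; 1, 5]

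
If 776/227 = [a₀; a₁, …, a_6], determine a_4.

1

776 = 3·227 + 95, so a_0 = 3
227 = 2·95 + 37, so a_1 = 2
95 = 2·37 + 21, so a_2 = 2
37 = 1·21 + 16, so a_3 = 1
21 = 1·16 + 5, so a_4 = 1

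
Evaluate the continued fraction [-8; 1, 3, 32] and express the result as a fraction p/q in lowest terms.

-935/129

Use the convergent recurrence hₖ = aₖ·hₖ₋₁ + hₖ₋₂ (and likewise for the denominators kₖ):
a_0 = -8: -8/1
a_1 = 1: -7/1
a_2 = 3: -29/4
a_3 = 32: -935/129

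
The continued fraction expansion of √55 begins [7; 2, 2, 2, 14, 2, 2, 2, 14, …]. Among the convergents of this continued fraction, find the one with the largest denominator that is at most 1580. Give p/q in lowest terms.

List convergents until the denominator exceeds the bound:
a_0 = 7: 7/1  (≤ bound)
a_1 = 2: 15/2  (≤ bound)
a_2 = 2: 37/5  (≤ bound)
a_3 = 2: 89/12  (≤ bound)
a_4 = 14: 1283/173  (≤ bound)
a_5 = 2: 2655/358  (≤ bound)
a_6 = 2: 6593/889  (≤ bound)
a_7 = 2: 15841/2136  (> 1580, stop)

6593/889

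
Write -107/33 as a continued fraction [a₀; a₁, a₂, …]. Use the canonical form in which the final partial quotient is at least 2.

Repeatedly divide and take the remainder:
-107 = -4·33 + 25, so a_0 = -4
33 = 1·25 + 8, so a_1 = 1
25 = 3·8 + 1, so a_2 = 3
8 = 8·1 + 0, so a_3 = 8

[-4; 1, 3, 8]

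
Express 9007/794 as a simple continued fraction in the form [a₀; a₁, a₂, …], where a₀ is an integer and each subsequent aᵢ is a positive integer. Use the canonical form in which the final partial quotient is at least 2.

[11; 2, 1, 9, 1, 11, 2]

9007 = 11·794 + 273, so a_0 = 11
794 = 2·273 + 248, so a_1 = 2
273 = 1·248 + 25, so a_2 = 1
248 = 9·25 + 23, so a_3 = 9
25 = 1·23 + 2, so a_4 = 1
23 = 11·2 + 1, so a_5 = 11
2 = 2·1 + 0, so a_6 = 2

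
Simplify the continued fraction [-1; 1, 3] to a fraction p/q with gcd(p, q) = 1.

-1/4

a_0 = -1: -1/1
a_1 = 1: 0/1
a_2 = 3: -1/4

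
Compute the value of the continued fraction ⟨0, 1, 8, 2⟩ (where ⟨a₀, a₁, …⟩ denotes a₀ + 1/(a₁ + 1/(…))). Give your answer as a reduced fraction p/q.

17/19

Compute successive convergents:
a_0 = 0: 0/1
a_1 = 1: 1/1
a_2 = 8: 8/9
a_3 = 2: 17/19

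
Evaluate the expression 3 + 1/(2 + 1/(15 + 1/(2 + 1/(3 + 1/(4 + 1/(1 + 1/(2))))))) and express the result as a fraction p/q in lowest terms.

Work from the innermost term outward:
Start with 2.
1 + 1/(2/1) = 1 + 1/2 = 3/2
4 + 1/(3/2) = 4 + 2/3 = 14/3
3 + 1/(14/3) = 3 + 3/14 = 45/14
2 + 1/(45/14) = 2 + 14/45 = 104/45
15 + 1/(104/45) = 15 + 45/104 = 1605/104
2 + 1/(1605/104) = 2 + 104/1605 = 3314/1605
3 + 1/(3314/1605) = 3 + 1605/3314 = 11547/3314

11547/3314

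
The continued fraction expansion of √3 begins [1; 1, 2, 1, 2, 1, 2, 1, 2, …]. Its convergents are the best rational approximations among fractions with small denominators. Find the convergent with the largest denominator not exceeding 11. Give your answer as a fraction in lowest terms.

a_0 = 1: 1/1  (≤ bound)
a_1 = 1: 2/1  (≤ bound)
a_2 = 2: 5/3  (≤ bound)
a_3 = 1: 7/4  (≤ bound)
a_4 = 2: 19/11  (≤ bound)
a_5 = 1: 26/15  (> 11, stop)

19/11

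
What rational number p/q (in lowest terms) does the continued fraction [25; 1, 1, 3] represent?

179/7

Collapse the nested fraction from the inside out:
Start with 3.
1 + 1/(3/1) = 1 + 1/3 = 4/3
1 + 1/(4/3) = 1 + 3/4 = 7/4
25 + 1/(7/4) = 25 + 4/7 = 179/7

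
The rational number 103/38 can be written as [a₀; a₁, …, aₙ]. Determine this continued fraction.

⌊103/38⌋ = 2, remainder 27
⌊38/27⌋ = 1, remainder 11
⌊27/11⌋ = 2, remainder 5
⌊11/5⌋ = 2, remainder 1
⌊5/1⌋ = 5, remainder 0

[2; 1, 2, 2, 5]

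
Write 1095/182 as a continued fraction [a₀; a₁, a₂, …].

1095 ÷ 182 → quotient 6, remainder 3
182 ÷ 3 → quotient 60, remainder 2
3 ÷ 2 → quotient 1, remainder 1
2 ÷ 1 → quotient 2, remainder 0

[6; 60, 1, 2]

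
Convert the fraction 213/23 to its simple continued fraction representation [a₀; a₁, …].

⌊213/23⌋ = 9, remainder 6
⌊23/6⌋ = 3, remainder 5
⌊6/5⌋ = 1, remainder 1
⌊5/1⌋ = 5, remainder 0

[9; 3, 1, 5]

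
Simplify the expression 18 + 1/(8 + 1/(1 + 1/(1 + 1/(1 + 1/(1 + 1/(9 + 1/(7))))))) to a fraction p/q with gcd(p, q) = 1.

Start with 7.
9 + 1/(7/1) = 9 + 1/7 = 64/7
1 + 1/(64/7) = 1 + 7/64 = 71/64
1 + 1/(71/64) = 1 + 64/71 = 135/71
1 + 1/(135/71) = 1 + 71/135 = 206/135
1 + 1/(206/135) = 1 + 135/206 = 341/206
8 + 1/(341/206) = 8 + 206/341 = 2934/341
18 + 1/(2934/341) = 18 + 341/2934 = 53153/2934

53153/2934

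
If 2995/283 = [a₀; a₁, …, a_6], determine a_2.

⌊2995/283⌋ = 10, remainder 165
⌊283/165⌋ = 1, remainder 118
⌊165/118⌋ = 1, remainder 47

1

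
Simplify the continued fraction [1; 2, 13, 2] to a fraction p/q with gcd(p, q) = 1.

83/56

Start with 2.
13 + 1/(2/1) = 13 + 1/2 = 27/2
2 + 1/(27/2) = 2 + 2/27 = 56/27
1 + 1/(56/27) = 1 + 27/56 = 83/56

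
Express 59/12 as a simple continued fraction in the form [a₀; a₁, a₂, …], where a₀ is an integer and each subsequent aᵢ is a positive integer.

[4; 1, 11]

Repeatedly divide and take the remainder:
⌊59/12⌋ = 4, remainder 11
⌊12/11⌋ = 1, remainder 1
⌊11/1⌋ = 11, remainder 0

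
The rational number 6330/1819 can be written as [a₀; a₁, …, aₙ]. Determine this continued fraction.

Repeatedly divide and take the remainder:
6330 ÷ 1819 → quotient 3, remainder 873
1819 ÷ 873 → quotient 2, remainder 73
873 ÷ 73 → quotient 11, remainder 70
73 ÷ 70 → quotient 1, remainder 3
70 ÷ 3 → quotient 23, remainder 1
3 ÷ 1 → quotient 3, remainder 0

[3; 2, 11, 1, 23, 3]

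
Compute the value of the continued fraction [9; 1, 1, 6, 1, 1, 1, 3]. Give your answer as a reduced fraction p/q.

1497/157

Work from the innermost term outward:
Start with 3.
1 + 1/(3/1) = 1 + 1/3 = 4/3
1 + 1/(4/3) = 1 + 3/4 = 7/4
1 + 1/(7/4) = 1 + 4/7 = 11/7
6 + 1/(11/7) = 6 + 7/11 = 73/11
1 + 1/(73/11) = 1 + 11/73 = 84/73
1 + 1/(84/73) = 1 + 73/84 = 157/84
9 + 1/(157/84) = 9 + 84/157 = 1497/157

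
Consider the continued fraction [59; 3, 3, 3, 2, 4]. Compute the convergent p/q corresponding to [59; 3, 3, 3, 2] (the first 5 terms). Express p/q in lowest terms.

4507/76

Start with 2.
3 + 1/(2/1) = 3 + 1/2 = 7/2
3 + 1/(7/2) = 3 + 2/7 = 23/7
3 + 1/(23/7) = 3 + 7/23 = 76/23
59 + 1/(76/23) = 59 + 23/76 = 4507/76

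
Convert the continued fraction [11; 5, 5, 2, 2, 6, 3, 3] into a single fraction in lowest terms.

105101/9390

a_0 = 11: 11/1
a_1 = 5: 56/5
a_2 = 5: 291/26
a_3 = 2: 638/57
a_4 = 2: 1567/140
a_5 = 6: 10040/897
a_6 = 3: 31687/2831
a_7 = 3: 105101/9390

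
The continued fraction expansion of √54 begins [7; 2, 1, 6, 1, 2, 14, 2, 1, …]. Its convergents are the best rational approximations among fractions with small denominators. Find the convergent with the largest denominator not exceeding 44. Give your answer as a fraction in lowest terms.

169/23

List convergents until the denominator exceeds the bound:
a_0 = 7: 7/1  (≤ bound)
a_1 = 2: 15/2  (≤ bound)
a_2 = 1: 22/3  (≤ bound)
a_3 = 6: 147/20  (≤ bound)
a_4 = 1: 169/23  (≤ bound)
a_5 = 2: 485/66  (> 44, stop)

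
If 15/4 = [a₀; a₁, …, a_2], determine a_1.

Repeatedly divide and take the remainder:
15 = 3·4 + 3, so a_0 = 3
4 = 1·3 + 1, so a_1 = 1

1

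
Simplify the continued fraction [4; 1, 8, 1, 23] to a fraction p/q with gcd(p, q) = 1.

1171/239

Work from the innermost term outward:
Start with 23.
1 + 1/(23/1) = 1 + 1/23 = 24/23
8 + 1/(24/23) = 8 + 23/24 = 215/24
1 + 1/(215/24) = 1 + 24/215 = 239/215
4 + 1/(239/215) = 4 + 215/239 = 1171/239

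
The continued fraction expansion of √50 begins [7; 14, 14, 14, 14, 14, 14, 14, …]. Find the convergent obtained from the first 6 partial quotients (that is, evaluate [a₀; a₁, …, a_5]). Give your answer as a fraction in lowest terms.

a_0 = 7: 7/1
a_1 = 14: 99/14
a_2 = 14: 1393/197
a_3 = 14: 19601/2772
a_4 = 14: 275807/39005
a_5 = 14: 3880899/548842

3880899/548842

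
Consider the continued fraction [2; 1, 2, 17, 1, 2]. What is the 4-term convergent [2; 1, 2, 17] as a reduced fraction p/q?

a_0 = 2: 2/1
a_1 = 1: 3/1
a_2 = 2: 8/3
a_3 = 17: 139/52

139/52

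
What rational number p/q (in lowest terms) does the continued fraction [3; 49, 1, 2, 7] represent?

a_0 = 3: 3/1
a_1 = 49: 148/49
a_2 = 1: 151/50
a_3 = 2: 450/149
a_4 = 7: 3301/1093

3301/1093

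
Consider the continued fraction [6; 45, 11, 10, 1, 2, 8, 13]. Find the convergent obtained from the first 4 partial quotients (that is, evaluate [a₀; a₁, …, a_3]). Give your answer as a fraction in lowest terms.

Start with 10.
11 + 1/(10/1) = 11 + 1/10 = 111/10
45 + 1/(111/10) = 45 + 10/111 = 5005/111
6 + 1/(5005/111) = 6 + 111/5005 = 30141/5005

30141/5005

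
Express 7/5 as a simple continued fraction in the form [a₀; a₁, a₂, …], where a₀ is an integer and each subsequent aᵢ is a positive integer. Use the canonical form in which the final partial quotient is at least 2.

7 = 1·5 + 2, so a_0 = 1
5 = 2·2 + 1, so a_1 = 2
2 = 2·1 + 0, so a_2 = 2

[1; 2, 2]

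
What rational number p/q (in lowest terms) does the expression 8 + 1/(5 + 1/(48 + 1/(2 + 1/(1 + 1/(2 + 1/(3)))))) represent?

53762/6557

Start with 3.
2 + 1/(3/1) = 2 + 1/3 = 7/3
1 + 1/(7/3) = 1 + 3/7 = 10/7
2 + 1/(10/7) = 2 + 7/10 = 27/10
48 + 1/(27/10) = 48 + 10/27 = 1306/27
5 + 1/(1306/27) = 5 + 27/1306 = 6557/1306
8 + 1/(6557/1306) = 8 + 1306/6557 = 53762/6557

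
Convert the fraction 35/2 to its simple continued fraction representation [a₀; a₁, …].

Apply division with remainder until the remainder is 0:
35 ÷ 2 → quotient 17, remainder 1
2 ÷ 1 → quotient 2, remainder 0

[17; 2]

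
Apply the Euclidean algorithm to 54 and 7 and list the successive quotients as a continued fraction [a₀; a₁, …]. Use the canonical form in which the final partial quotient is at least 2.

[7; 1, 2, 2]

Run the Euclidean algorithm, recording each quotient:
⌊54/7⌋ = 7, remainder 5
⌊7/5⌋ = 1, remainder 2
⌊5/2⌋ = 2, remainder 1
⌊2/1⌋ = 2, remainder 0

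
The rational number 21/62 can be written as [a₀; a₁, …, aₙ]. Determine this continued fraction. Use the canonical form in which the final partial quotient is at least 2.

⌊21/62⌋ = 0, remainder 21
⌊62/21⌋ = 2, remainder 20
⌊21/20⌋ = 1, remainder 1
⌊20/1⌋ = 20, remainder 0

[0; 2, 1, 20]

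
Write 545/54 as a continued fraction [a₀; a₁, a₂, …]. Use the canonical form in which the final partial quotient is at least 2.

⌊545/54⌋ = 10, remainder 5
⌊54/5⌋ = 10, remainder 4
⌊5/4⌋ = 1, remainder 1
⌊4/1⌋ = 4, remainder 0

[10; 10, 1, 4]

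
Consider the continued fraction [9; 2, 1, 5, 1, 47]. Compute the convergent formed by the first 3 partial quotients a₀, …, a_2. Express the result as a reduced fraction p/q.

28/3

Start with 1.
2 + 1/(1/1) = 2 + 1/1 = 3/1
9 + 1/(3/1) = 9 + 1/3 = 28/3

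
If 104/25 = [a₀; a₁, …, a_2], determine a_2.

104 ÷ 25 → quotient 4, remainder 4
25 ÷ 4 → quotient 6, remainder 1
4 ÷ 1 → quotient 4, remainder 0

4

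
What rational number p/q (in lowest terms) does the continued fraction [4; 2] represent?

9/2

a_0 = 4: 4/1
a_1 = 2: 9/2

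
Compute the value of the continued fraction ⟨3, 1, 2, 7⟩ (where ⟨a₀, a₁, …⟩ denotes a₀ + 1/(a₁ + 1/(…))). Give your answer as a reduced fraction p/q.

Starting at the tail and folding back:
Start with 7.
2 + 1/(7/1) = 2 + 1/7 = 15/7
1 + 1/(15/7) = 1 + 7/15 = 22/15
3 + 1/(22/15) = 3 + 15/22 = 81/22

81/22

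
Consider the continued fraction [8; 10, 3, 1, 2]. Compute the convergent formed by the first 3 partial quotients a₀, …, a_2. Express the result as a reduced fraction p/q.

Compute successive convergents:
a_0 = 8: 8/1
a_1 = 10: 81/10
a_2 = 3: 251/31

251/31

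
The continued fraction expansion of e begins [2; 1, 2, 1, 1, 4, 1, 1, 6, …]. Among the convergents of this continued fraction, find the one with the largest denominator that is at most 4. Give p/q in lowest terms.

11/4

List convergents until the denominator exceeds the bound:
a_0 = 2: 2/1  (≤ bound)
a_1 = 1: 3/1  (≤ bound)
a_2 = 2: 8/3  (≤ bound)
a_3 = 1: 11/4  (≤ bound)
a_4 = 1: 19/7  (> 4, stop)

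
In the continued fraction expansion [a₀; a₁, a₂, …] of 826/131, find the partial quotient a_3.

1

826 = 6·131 + 40, so a_0 = 6
131 = 3·40 + 11, so a_1 = 3
40 = 3·11 + 7, so a_2 = 3
11 = 1·7 + 4, so a_3 = 1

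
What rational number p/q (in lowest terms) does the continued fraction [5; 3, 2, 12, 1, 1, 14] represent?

13895/2628

a_0 = 5: 5/1
a_1 = 3: 16/3
a_2 = 2: 37/7
a_3 = 12: 460/87
a_4 = 1: 497/94
a_5 = 1: 957/181
a_6 = 14: 13895/2628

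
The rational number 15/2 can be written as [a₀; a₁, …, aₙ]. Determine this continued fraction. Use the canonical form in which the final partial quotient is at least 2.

[7; 2]

⌊15/2⌋ = 7, remainder 1
⌊2/1⌋ = 2, remainder 0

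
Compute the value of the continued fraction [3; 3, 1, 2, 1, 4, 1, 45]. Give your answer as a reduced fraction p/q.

Start with 45.
1 + 1/(45/1) = 1 + 1/45 = 46/45
4 + 1/(46/45) = 4 + 45/46 = 229/46
1 + 1/(229/46) = 1 + 46/229 = 275/229
2 + 1/(275/229) = 2 + 229/275 = 779/275
1 + 1/(779/275) = 1 + 275/779 = 1054/779
3 + 1/(1054/779) = 3 + 779/1054 = 3941/1054
3 + 1/(3941/1054) = 3 + 1054/3941 = 12877/3941

12877/3941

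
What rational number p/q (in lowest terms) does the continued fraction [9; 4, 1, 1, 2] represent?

Collapse the nested fraction from the inside out:
Start with 2.
1 + 1/(2/1) = 1 + 1/2 = 3/2
1 + 1/(3/2) = 1 + 2/3 = 5/3
4 + 1/(5/3) = 4 + 3/5 = 23/5
9 + 1/(23/5) = 9 + 5/23 = 212/23

212/23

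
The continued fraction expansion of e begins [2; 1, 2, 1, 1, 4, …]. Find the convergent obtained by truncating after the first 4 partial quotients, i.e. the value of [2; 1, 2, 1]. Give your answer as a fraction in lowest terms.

Starting at the tail and folding back:
Start with 1.
2 + 1/(1/1) = 2 + 1/1 = 3/1
1 + 1/(3/1) = 1 + 1/3 = 4/3
2 + 1/(4/3) = 2 + 3/4 = 11/4

11/4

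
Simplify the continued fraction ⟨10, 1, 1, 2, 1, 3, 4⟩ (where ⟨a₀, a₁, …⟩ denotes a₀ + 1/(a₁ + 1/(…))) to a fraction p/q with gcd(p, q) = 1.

1174/111

Collapse the nested fraction from the inside out:
Start with 4.
3 + 1/(4/1) = 3 + 1/4 = 13/4
1 + 1/(13/4) = 1 + 4/13 = 17/13
2 + 1/(17/13) = 2 + 13/17 = 47/17
1 + 1/(47/17) = 1 + 17/47 = 64/47
1 + 1/(64/47) = 1 + 47/64 = 111/64
10 + 1/(111/64) = 10 + 64/111 = 1174/111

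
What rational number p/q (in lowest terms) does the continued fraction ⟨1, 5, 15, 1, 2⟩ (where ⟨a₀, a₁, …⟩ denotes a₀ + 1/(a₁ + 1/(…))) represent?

Build up convergents one term at a time:
a_0 = 1: 1/1
a_1 = 5: 6/5
a_2 = 15: 91/76
a_3 = 1: 97/81
a_4 = 2: 285/238

285/238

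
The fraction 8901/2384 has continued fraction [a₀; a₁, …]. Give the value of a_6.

8901 = 3·2384 + 1749, so a_0 = 3
2384 = 1·1749 + 635, so a_1 = 1
1749 = 2·635 + 479, so a_2 = 2
635 = 1·479 + 156, so a_3 = 1
479 = 3·156 + 11, so a_4 = 3
156 = 14·11 + 2, so a_5 = 14
11 = 5·2 + 1, so a_6 = 5

5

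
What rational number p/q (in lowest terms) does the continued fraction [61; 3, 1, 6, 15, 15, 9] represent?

3422366/55867

Start with 9.
15 + 1/(9/1) = 15 + 1/9 = 136/9
15 + 1/(136/9) = 15 + 9/136 = 2049/136
6 + 1/(2049/136) = 6 + 136/2049 = 12430/2049
1 + 1/(12430/2049) = 1 + 2049/12430 = 14479/12430
3 + 1/(14479/12430) = 3 + 12430/14479 = 55867/14479
61 + 1/(55867/14479) = 61 + 14479/55867 = 3422366/55867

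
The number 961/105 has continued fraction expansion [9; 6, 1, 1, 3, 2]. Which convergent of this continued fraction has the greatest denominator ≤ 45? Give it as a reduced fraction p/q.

a_0 = 9: 9/1  (≤ bound)
a_1 = 6: 55/6  (≤ bound)
a_2 = 1: 64/7  (≤ bound)
a_3 = 1: 119/13  (≤ bound)
a_4 = 3: 421/46  (> 45, stop)

119/13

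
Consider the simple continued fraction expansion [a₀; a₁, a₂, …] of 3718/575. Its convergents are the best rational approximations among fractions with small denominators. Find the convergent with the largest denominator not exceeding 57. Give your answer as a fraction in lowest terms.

97/15

List convergents until the denominator exceeds the bound:
a_0 = 6: 6/1  (≤ bound)
a_1 = 2: 13/2  (≤ bound)
a_2 = 6: 84/13  (≤ bound)
a_3 = 1: 97/15  (≤ bound)
a_4 = 6: 666/103  (> 57, stop)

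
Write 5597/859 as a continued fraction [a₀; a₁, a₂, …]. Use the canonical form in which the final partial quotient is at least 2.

[6; 1, 1, 15, 2, 2, 5]

5597 = 6·859 + 443, so a_0 = 6
859 = 1·443 + 416, so a_1 = 1
443 = 1·416 + 27, so a_2 = 1
416 = 15·27 + 11, so a_3 = 15
27 = 2·11 + 5, so a_4 = 2
11 = 2·5 + 1, so a_5 = 2
5 = 5·1 + 0, so a_6 = 5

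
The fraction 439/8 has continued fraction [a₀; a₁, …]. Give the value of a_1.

Run the Euclidean algorithm, recording each quotient:
439 ÷ 8 → quotient 54, remainder 7
8 ÷ 7 → quotient 1, remainder 1

1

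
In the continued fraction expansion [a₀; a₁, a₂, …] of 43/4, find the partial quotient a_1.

⌊43/4⌋ = 10, remainder 3
⌊4/3⌋ = 1, remainder 1

1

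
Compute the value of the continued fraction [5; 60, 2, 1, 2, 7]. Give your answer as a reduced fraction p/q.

Start with 7.
2 + 1/(7/1) = 2 + 1/7 = 15/7
1 + 1/(15/7) = 1 + 7/15 = 22/15
2 + 1/(22/15) = 2 + 15/22 = 59/22
60 + 1/(59/22) = 60 + 22/59 = 3562/59
5 + 1/(3562/59) = 5 + 59/3562 = 17869/3562

17869/3562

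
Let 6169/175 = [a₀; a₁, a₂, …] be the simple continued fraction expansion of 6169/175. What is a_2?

1

Repeatedly divide and take the remainder:
⌊6169/175⌋ = 35, remainder 44
⌊175/44⌋ = 3, remainder 43
⌊44/43⌋ = 1, remainder 1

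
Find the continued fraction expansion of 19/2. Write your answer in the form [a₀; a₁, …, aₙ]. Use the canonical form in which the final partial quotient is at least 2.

Repeatedly divide and take the remainder:
⌊19/2⌋ = 9, remainder 1
⌊2/1⌋ = 2, remainder 0

[9; 2]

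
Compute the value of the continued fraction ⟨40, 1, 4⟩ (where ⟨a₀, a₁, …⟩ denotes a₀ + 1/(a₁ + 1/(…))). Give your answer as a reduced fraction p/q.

Start with 4.
1 + 1/(4/1) = 1 + 1/4 = 5/4
40 + 1/(5/4) = 40 + 4/5 = 204/5

204/5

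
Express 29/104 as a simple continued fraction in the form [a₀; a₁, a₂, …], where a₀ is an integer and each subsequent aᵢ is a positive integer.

[0; 3, 1, 1, 2, 2, 2]

29 = 0·104 + 29, so a_0 = 0
104 = 3·29 + 17, so a_1 = 3
29 = 1·17 + 12, so a_2 = 1
17 = 1·12 + 5, so a_3 = 1
12 = 2·5 + 2, so a_4 = 2
5 = 2·2 + 1, so a_5 = 2
2 = 2·1 + 0, so a_6 = 2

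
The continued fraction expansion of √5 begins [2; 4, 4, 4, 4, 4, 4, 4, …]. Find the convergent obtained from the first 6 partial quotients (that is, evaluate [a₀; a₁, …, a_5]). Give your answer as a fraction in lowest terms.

2889/1292

Starting at the tail and folding back:
Start with 4.
4 + 1/(4/1) = 4 + 1/4 = 17/4
4 + 1/(17/4) = 4 + 4/17 = 72/17
4 + 1/(72/17) = 4 + 17/72 = 305/72
4 + 1/(305/72) = 4 + 72/305 = 1292/305
2 + 1/(1292/305) = 2 + 305/1292 = 2889/1292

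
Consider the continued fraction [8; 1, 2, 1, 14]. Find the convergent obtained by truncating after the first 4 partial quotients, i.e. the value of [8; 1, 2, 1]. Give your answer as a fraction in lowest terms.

Start with 1.
2 + 1/(1/1) = 2 + 1/1 = 3/1
1 + 1/(3/1) = 1 + 1/3 = 4/3
8 + 1/(4/3) = 8 + 3/4 = 35/4

35/4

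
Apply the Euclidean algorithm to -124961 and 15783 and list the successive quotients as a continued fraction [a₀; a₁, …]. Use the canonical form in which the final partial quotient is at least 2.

[-8; 12, 8, 1, 6, 2, 1, 6]

-124961 ÷ 15783 → quotient -8, remainder 1303
15783 ÷ 1303 → quotient 12, remainder 147
1303 ÷ 147 → quotient 8, remainder 127
147 ÷ 127 → quotient 1, remainder 20
127 ÷ 20 → quotient 6, remainder 7
20 ÷ 7 → quotient 2, remainder 6
7 ÷ 6 → quotient 1, remainder 1
6 ÷ 1 → quotient 6, remainder 0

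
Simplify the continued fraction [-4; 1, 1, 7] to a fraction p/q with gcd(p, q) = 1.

-52/15

Starting at the tail and folding back:
Start with 7.
1 + 1/(7/1) = 1 + 1/7 = 8/7
1 + 1/(8/7) = 1 + 7/8 = 15/8
-4 + 1/(15/8) = -4 + 8/15 = -52/15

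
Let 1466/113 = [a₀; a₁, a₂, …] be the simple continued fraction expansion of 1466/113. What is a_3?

1

1466 = 12·113 + 110, so a_0 = 12
113 = 1·110 + 3, so a_1 = 1
110 = 36·3 + 2, so a_2 = 36
3 = 1·2 + 1, so a_3 = 1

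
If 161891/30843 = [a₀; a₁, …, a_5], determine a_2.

55

161891 = 5·30843 + 7676, so a_0 = 5
30843 = 4·7676 + 139, so a_1 = 4
7676 = 55·139 + 31, so a_2 = 55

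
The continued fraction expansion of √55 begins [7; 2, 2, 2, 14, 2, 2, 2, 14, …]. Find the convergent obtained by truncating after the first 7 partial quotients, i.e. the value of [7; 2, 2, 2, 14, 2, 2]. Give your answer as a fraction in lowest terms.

6593/889

Start with 2.
2 + 1/(2/1) = 2 + 1/2 = 5/2
14 + 1/(5/2) = 14 + 2/5 = 72/5
2 + 1/(72/5) = 2 + 5/72 = 149/72
2 + 1/(149/72) = 2 + 72/149 = 370/149
2 + 1/(370/149) = 2 + 149/370 = 889/370
7 + 1/(889/370) = 7 + 370/889 = 6593/889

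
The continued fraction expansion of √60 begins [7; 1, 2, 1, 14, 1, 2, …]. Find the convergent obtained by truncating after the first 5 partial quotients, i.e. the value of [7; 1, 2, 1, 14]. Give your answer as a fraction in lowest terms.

Use the convergent recurrence hₖ = aₖ·hₖ₋₁ + hₖ₋₂ (and likewise for the denominators kₖ):
a_0 = 7: 7/1
a_1 = 1: 8/1
a_2 = 2: 23/3
a_3 = 1: 31/4
a_4 = 14: 457/59

457/59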